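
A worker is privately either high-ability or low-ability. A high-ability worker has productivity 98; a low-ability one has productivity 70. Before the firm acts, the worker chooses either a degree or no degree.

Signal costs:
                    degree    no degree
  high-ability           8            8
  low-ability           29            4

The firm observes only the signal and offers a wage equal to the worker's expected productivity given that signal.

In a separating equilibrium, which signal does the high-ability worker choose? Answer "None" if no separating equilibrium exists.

Try high-ability → degree, low-ability → no degree:
  Under separation the firm infers type exactly: degree → high-ability (pays 98), no degree → low-ability (pays 70).
  High-ability: degree gives 98 − 8 = 90; no degree gives 70 − 8 = 62. No deviation. ✓
  Low-ability: no degree gives 70 − 4 = 66; degree gives 98 − 29 = 69. Would deviate. ✗
Try high-ability → no degree, low-ability → degree:
  Under separation the firm infers type exactly: no degree → high-ability (pays 98), degree → low-ability (pays 70).
  High-ability: no degree gives 98 − 8 = 90; degree gives 70 − 8 = 62. No deviation. ✓
  Low-ability: degree gives 70 − 29 = 41; no degree gives 98 − 4 = 94. Would deviate. ✗
Neither assignment is incentive-compatible.

None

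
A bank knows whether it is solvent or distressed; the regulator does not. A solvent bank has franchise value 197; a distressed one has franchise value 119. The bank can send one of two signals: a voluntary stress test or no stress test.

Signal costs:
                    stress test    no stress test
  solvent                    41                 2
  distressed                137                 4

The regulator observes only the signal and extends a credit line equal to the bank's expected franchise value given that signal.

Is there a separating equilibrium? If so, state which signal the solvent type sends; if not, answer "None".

stress test

Try solvent → stress test, distressed → no stress test:
  If types separate, stress test earns payment 197 and no stress test earns 119.
  Solvent: stress test gives 197 − 41 = 156; no stress test gives 119 − 2 = 117. No deviation. ✓
  Distressed: no stress test gives 119 − 4 = 115; stress test gives 197 − 137 = 60. No deviation. ✓
Both hold — the solvent type sends stress test.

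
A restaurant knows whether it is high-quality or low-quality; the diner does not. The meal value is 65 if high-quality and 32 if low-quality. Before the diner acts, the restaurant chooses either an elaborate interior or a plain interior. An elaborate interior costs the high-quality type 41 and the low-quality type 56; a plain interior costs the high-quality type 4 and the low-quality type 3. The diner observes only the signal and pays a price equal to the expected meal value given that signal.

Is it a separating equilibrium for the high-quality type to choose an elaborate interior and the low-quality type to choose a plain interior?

No

If types separate, elaborate interior earns payment 65 and plain interior earns 32.
High-quality: elaborate interior gives 65 − 41 = 24; plain interior gives 32 − 4 = 28. Would deviate. ✗
Low-quality: plain interior gives 32 − 3 = 29; elaborate interior gives 65 − 56 = 9. No deviation. ✓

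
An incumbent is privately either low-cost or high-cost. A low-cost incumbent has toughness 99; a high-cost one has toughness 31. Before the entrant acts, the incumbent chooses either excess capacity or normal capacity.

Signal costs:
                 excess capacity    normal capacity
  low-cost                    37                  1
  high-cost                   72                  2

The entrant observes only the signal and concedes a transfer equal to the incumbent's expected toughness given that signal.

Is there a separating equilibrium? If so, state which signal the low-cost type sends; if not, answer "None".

Try low-cost → excess capacity, high-cost → normal capacity:
  Under separation the entrant infers type exactly: excess capacity → low-cost (pays 99), normal capacity → high-cost (pays 31).
  Low-cost: excess capacity gives 99 − 37 = 62; normal capacity gives 31 − 1 = 30. No deviation. ✓
  High-cost: normal capacity gives 31 − 2 = 29; excess capacity gives 99 − 72 = 27. No deviation. ✓
Both hold — the low-cost type sends excess capacity.

excess capacity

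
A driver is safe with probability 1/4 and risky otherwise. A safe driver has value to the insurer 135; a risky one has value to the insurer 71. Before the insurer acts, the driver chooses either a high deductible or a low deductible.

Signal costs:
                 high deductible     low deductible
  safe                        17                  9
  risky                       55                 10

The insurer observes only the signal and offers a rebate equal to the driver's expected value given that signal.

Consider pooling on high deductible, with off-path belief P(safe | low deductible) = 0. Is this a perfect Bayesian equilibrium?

No

On the equilibrium path (high deductible) the insurer holds the prior 1/4 and pays 1/4·135 + 3/4·71 = 87. Off-path (low deductible) belief 0 gives 0·135 + 1·71 = 71.
Safe: high deductible gives 87 − 17 = 70; low deductible gives 71 − 9 = 62. Stays. ✓
Risky: high deductible gives 87 − 55 = 32; low deductible gives 71 − 10 = 61. Deviates. ✗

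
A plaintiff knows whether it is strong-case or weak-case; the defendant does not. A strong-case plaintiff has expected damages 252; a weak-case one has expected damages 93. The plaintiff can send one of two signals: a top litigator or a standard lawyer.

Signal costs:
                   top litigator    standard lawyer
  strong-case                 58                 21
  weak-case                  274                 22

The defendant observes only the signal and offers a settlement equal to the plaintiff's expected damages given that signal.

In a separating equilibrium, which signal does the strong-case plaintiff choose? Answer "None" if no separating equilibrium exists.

top litigator

Try strong-case → top litigator, weak-case → standard lawyer:
  Under separation the defendant infers type exactly: top litigator → strong-case (pays 252), standard lawyer → weak-case (pays 93).
  Strong-case: top litigator gives 252 − 58 = 194; standard lawyer gives 93 − 21 = 72. No deviation. ✓
  Weak-case: standard lawyer gives 93 − 22 = 71; top litigator gives 252 − 274 = -22. No deviation. ✓
Both hold — the strong-case type sends top litigator.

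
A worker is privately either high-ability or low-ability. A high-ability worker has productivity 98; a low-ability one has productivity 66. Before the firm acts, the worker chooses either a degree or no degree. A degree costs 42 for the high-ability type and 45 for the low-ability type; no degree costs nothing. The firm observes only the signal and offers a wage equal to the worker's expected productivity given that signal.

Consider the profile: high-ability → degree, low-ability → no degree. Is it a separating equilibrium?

No

Under separation the firm infers type exactly: degree → high-ability (pays 98), no degree → low-ability (pays 66).
High-ability: degree gives 98 − 42 = 56; no degree gives 66 − 0 = 66. Would deviate. ✗
Low-ability: no degree gives 66 − 0 = 66; degree gives 98 − 45 = 53. No deviation. ✓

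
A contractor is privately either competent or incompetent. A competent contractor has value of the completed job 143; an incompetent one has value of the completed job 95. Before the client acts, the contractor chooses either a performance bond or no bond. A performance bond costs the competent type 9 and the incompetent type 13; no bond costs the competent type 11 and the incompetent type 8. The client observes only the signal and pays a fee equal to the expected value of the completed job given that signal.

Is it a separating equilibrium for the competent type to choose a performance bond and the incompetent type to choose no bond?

If types separate, bond earns payment 143 and no bond earns 95.
Competent: bond gives 143 − 9 = 134; no bond gives 95 − 11 = 84. No deviation. ✓
Incompetent: no bond gives 95 − 8 = 87; bond gives 143 − 13 = 130. Would deviate. ✗

No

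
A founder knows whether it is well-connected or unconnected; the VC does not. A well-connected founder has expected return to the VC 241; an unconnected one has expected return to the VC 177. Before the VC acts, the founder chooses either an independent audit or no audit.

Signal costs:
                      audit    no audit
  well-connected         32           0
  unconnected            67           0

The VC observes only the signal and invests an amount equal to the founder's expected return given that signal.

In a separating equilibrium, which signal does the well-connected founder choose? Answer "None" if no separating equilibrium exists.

audit

Try well-connected → audit, unconnected → no audit:
  Under separation the VC infers type exactly: audit → well-connected (pays 241), no audit → unconnected (pays 177).
  Well-connected: audit gives 241 − 32 = 209; no audit gives 177 − 0 = 177. No deviation. ✓
  Unconnected: no audit gives 177 − 0 = 177; audit gives 241 − 67 = 174. No deviation. ✓
Both hold — the well-connected type sends audit.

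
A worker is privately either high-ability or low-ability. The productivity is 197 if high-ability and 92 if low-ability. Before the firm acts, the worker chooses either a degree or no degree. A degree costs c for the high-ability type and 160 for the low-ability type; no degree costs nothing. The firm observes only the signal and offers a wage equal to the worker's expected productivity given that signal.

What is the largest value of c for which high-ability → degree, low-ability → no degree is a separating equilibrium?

105

Under separation: degree → high-ability (pays 197); no degree → low-ability (pays 92).
Low-ability: 92 − 0 = 92 ≥ 197 − 160 = 37. Holds regardless of c. ✓
High-ability: 197 − c ≥ 92 − 0, so c ≤ 197 − 92 = 105.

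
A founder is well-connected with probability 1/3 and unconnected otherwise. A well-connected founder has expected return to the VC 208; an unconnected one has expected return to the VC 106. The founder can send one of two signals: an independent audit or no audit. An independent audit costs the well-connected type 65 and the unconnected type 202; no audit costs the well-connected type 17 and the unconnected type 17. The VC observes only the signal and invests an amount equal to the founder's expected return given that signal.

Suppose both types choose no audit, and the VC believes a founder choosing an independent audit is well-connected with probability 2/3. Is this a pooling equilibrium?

On the equilibrium path (no audit) the VC holds the prior 1/3 and pays 1/3·208 + 2/3·106 = 140. Off-path (audit) belief 2/3 gives 2/3·208 + 1/3·106 = 174.
Well-connected: no audit gives 140 − 17 = 123; audit gives 174 − 65 = 109. Stays. ✓
Unconnected: no audit gives 140 − 17 = 123; audit gives 174 − 202 = -28. Stays. ✓
Beliefs are Bayes-consistent on-path and both types best-respond.

Yes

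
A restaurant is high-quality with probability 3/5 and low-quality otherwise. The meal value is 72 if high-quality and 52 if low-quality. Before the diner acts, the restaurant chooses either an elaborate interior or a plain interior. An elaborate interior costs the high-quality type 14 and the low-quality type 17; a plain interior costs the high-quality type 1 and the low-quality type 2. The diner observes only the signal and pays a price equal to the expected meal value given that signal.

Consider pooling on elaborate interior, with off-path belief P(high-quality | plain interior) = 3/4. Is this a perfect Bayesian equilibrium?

No

On the equilibrium path (elaborate interior) the diner holds the prior 3/5 and pays 3/5·72 + 2/5·52 = 64. Off-path (plain interior) belief 3/4 gives 3/4·72 + 1/4·52 = 67.
High-quality: elaborate interior gives 64 − 14 = 50; plain interior gives 67 − 1 = 66. Deviates. ✗
Low-quality: elaborate interior gives 64 − 17 = 47; plain interior gives 67 − 2 = 65. Deviates. ✗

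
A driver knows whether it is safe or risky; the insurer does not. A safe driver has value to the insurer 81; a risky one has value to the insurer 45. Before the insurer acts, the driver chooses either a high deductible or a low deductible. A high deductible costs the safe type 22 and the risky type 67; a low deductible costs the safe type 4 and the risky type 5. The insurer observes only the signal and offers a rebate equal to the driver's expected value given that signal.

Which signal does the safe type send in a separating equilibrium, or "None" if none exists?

Try safe → high deductible, risky → low deductible:
  If types separate, high deductible earns payment 81 and low deductible earns 45.
  Safe: high deductible gives 81 − 22 = 59; low deductible gives 45 − 4 = 41. No deviation. ✓
  Risky: low deductible gives 45 − 5 = 40; high deductible gives 81 − 67 = 14. No deviation. ✓
Both hold — the safe type sends high deductible.

high deductible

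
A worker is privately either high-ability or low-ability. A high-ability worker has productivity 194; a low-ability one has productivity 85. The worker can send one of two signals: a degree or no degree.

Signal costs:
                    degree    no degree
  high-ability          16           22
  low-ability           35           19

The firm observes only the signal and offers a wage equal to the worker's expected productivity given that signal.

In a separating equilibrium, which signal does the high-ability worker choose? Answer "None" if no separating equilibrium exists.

Try high-ability → degree, low-ability → no degree:
  If types separate, degree earns payment 194 and no degree earns 85.
  High-ability: degree gives 194 − 16 = 178; no degree gives 85 − 22 = 63. No deviation. ✓
  Low-ability: no degree gives 85 − 19 = 66; degree gives 194 − 35 = 159. Would deviate. ✗
Try high-ability → no degree, low-ability → degree:
  If types separate, no degree earns payment 194 and degree earns 85.
  High-ability: no degree gives 194 − 22 = 172; degree gives 85 − 16 = 69. No deviation. ✓
  Low-ability: degree gives 85 − 35 = 50; no degree gives 194 − 19 = 175. Would deviate. ✗
Neither assignment is incentive-compatible.

None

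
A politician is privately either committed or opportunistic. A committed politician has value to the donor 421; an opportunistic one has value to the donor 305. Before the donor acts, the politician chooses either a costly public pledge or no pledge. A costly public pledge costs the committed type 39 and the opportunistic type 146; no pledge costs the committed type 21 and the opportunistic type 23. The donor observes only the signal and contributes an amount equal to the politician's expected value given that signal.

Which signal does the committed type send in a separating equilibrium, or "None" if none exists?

pledge

Try committed → pledge, opportunistic → no pledge:
  If types separate, pledge earns payment 421 and no pledge earns 305.
  Committed: pledge gives 421 − 39 = 382; no pledge gives 305 − 21 = 284. No deviation. ✓
  Opportunistic: no pledge gives 305 − 23 = 282; pledge gives 421 − 146 = 275. No deviation. ✓
Both hold — the committed type sends pledge.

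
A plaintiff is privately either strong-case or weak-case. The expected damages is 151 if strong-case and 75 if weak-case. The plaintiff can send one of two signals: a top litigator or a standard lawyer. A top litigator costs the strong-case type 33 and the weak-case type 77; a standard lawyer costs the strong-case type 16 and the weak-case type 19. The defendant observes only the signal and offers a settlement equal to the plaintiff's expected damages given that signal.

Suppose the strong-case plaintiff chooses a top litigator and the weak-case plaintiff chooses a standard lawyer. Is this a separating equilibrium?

Under separation the defendant infers type exactly: top litigator → strong-case (pays 151), standard lawyer → weak-case (pays 75).
Strong-case: top litigator gives 151 − 33 = 118; standard lawyer gives 75 − 16 = 59. No deviation. ✓
Weak-case: standard lawyer gives 75 − 19 = 56; top litigator gives 151 − 77 = 74. Would deviate. ✗

No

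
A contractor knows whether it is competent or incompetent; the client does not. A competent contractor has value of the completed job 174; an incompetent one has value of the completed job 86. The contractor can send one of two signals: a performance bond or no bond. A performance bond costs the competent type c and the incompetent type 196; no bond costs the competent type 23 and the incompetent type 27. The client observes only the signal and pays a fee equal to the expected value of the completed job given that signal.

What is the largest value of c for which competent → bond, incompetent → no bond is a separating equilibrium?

Under separation: bond → competent (pays 174); no bond → incompetent (pays 86).
Incompetent: 86 − 27 = 59 ≥ 174 − 196 = -22. Holds regardless of c. ✓
Competent: 174 − c ≥ 86 − 23, so c ≤ 174 − 63 = 111.

111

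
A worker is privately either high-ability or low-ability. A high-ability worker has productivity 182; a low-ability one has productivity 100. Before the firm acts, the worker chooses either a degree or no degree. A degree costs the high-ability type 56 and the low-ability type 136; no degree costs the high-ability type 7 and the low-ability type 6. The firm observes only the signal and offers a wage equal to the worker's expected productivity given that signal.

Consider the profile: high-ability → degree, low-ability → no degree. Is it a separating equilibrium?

Yes

If types separate, degree earns payment 182 and no degree earns 100.
High-ability: degree gives 182 − 56 = 126; no degree gives 100 − 7 = 93. No deviation. ✓
Low-ability: no degree gives 100 − 6 = 94; degree gives 182 − 136 = 46. No deviation. ✓
Both incentive constraints hold.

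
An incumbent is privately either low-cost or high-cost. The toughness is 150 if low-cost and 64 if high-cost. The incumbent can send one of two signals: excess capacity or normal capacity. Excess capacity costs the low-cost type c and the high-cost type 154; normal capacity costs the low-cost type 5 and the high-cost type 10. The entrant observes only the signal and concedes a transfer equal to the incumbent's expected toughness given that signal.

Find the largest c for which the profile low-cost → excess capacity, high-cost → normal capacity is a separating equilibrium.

91

Under separation: excess capacity → low-cost (pays 150); normal capacity → high-cost (pays 64).
High-cost: 64 − 10 = 54 ≥ 150 − 154 = -4. Holds regardless of c. ✓
Low-cost: 150 − c ≥ 64 − 5, so c ≤ 150 − 59 = 91.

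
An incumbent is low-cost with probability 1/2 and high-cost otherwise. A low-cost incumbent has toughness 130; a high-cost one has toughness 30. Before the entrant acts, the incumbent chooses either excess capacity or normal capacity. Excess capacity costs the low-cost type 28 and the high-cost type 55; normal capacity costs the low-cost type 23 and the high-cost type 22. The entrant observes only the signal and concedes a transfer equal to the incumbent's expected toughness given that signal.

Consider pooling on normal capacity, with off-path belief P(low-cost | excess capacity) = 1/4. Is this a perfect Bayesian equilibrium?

Yes

On the equilibrium path (normal capacity) the entrant holds the prior 1/2 and pays 1/2·130 + 1/2·30 = 80. Off-path (excess capacity) belief 1/4 gives 1/4·130 + 3/4·30 = 55.
Low-cost: normal capacity gives 80 − 23 = 57; excess capacity gives 55 − 28 = 27. Stays. ✓
High-cost: normal capacity gives 80 − 22 = 58; excess capacity gives 55 − 55 = 0. Stays. ✓
Beliefs are Bayes-consistent on-path and both types best-respond.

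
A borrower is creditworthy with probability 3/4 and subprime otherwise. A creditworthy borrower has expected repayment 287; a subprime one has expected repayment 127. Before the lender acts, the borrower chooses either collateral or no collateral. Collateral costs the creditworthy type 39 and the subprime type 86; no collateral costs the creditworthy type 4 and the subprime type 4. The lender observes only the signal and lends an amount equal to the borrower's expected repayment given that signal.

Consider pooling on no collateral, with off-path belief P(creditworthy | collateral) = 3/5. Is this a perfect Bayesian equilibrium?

At the pooled signal (no collateral) the lender holds the prior 3/4 and pays 3/4·287 + 1/4·127 = 247. Off-path (collateral) belief 3/5 gives 3/5·287 + 2/5·127 = 223.
Creditworthy: no collateral gives 247 − 4 = 243; collateral gives 223 − 39 = 184. Stays. ✓
Subprime: no collateral gives 247 − 4 = 243; collateral gives 223 − 86 = 137. Stays. ✓

Yes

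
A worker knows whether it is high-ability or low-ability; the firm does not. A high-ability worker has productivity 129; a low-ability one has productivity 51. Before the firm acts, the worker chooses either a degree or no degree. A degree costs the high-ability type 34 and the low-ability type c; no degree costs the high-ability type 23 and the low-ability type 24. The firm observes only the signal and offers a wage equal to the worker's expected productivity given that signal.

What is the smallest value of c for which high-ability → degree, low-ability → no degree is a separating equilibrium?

102

Under separation: degree → high-ability (pays 129); no degree → low-ability (pays 51).
High-ability: 129 − 34 = 95 ≥ 51 − 23 = 28. Holds regardless of c. ✓
Low-ability: 51 − 24 ≥ 129 − c, so c ≥ 129 − 27 = 102.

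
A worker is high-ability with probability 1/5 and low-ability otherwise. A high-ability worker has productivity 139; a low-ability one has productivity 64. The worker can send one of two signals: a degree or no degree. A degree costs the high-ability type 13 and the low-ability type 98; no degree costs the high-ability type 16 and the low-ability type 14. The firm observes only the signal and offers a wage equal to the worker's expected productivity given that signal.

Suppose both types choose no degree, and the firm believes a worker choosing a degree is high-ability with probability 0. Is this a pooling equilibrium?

On the equilibrium path (no degree) the firm holds the prior 1/5 and pays 1/5·139 + 4/5·64 = 79. Off-path (degree) belief 0 gives 0·139 + 1·64 = 64.
High-ability: no degree gives 79 − 16 = 63; degree gives 64 − 13 = 51. Stays. ✓
Low-ability: no degree gives 79 − 14 = 65; degree gives 64 − 98 = -34. Stays. ✓
Beliefs are Bayes-consistent on-path and both types best-respond.

Yes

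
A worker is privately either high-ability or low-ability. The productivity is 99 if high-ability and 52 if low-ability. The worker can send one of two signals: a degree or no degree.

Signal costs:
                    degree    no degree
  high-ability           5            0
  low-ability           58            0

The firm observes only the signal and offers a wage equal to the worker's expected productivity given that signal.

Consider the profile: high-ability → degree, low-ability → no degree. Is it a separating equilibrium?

Yes

If types separate, degree earns payment 99 and no degree earns 52.
High-ability: degree gives 99 − 5 = 94; no degree gives 52 − 0 = 52. No deviation. ✓
Low-ability: no degree gives 52 − 0 = 52; degree gives 99 − 58 = 41. No deviation. ✓
Neither type gains from mimicking the other.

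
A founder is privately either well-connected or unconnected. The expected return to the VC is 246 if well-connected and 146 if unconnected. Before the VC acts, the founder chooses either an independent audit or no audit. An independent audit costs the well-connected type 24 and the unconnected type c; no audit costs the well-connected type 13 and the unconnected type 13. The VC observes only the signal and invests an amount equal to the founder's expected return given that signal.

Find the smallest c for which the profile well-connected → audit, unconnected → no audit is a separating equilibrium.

113

Under separation: audit → well-connected (pays 246); no audit → unconnected (pays 146).
Well-connected: 246 − 24 = 222 ≥ 146 − 13 = 133. Holds regardless of c. ✓
Unconnected: 146 − 13 ≥ 246 − c, so c ≥ 246 − 133 = 113.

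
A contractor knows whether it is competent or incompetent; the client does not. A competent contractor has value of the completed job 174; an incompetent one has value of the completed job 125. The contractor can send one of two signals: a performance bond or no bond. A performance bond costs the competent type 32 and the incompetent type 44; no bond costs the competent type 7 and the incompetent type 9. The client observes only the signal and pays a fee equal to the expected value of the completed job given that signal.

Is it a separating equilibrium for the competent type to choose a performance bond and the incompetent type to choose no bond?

No

If types separate, bond earns payment 174 and no bond earns 125.
Competent: bond gives 174 − 32 = 142; no bond gives 125 − 7 = 118. No deviation. ✓
Incompetent: no bond gives 125 − 9 = 116; bond gives 174 − 44 = 130. Would deviate. ✗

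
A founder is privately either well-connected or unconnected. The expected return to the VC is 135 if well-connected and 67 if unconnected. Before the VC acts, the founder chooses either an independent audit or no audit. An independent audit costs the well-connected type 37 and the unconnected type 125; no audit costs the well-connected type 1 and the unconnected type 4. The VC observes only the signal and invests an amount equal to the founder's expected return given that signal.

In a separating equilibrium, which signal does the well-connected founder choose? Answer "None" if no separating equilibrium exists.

audit

Try well-connected → audit, unconnected → no audit:
  If types separate, audit earns payment 135 and no audit earns 67.
  Well-connected: audit gives 135 − 37 = 98; no audit gives 67 − 1 = 66. No deviation. ✓
  Unconnected: no audit gives 67 − 4 = 63; audit gives 135 − 125 = 10. No deviation. ✓
Both hold — the well-connected type sends audit.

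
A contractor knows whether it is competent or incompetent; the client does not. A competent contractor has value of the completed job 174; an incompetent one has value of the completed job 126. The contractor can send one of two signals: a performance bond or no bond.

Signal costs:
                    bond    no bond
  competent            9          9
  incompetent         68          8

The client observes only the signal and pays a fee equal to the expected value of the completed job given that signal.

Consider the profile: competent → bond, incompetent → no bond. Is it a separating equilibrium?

Under separation the client infers type exactly: bond → competent (pays 174), no bond → incompetent (pays 126).
Competent: bond gives 174 − 9 = 165; no bond gives 126 − 9 = 117. No deviation. ✓
Incompetent: no bond gives 126 − 8 = 118; bond gives 174 − 68 = 106. No deviation. ✓
Both incentive constraints hold.

Yes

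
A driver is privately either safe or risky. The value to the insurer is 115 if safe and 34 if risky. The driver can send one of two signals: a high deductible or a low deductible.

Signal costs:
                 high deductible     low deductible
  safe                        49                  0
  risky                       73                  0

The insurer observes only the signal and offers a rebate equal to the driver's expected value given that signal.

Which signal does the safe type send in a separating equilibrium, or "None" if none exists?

None

Try safe → high deductible, risky → low deductible:
  Under separation the insurer infers type exactly: high deductible → safe (pays 115), low deductible → risky (pays 34).
  Safe: high deductible gives 115 − 49 = 66; low deductible gives 34 − 0 = 34. No deviation. ✓
  Risky: low deductible gives 34 − 0 = 34; high deductible gives 115 − 73 = 42. Would deviate. ✗
Try safe → low deductible, risky → high deductible:
  Under separation the insurer infers type exactly: low deductible → safe (pays 115), high deductible → risky (pays 34).
  Safe: low deductible gives 115 − 0 = 115; high deductible gives 34 − 49 = -15. No deviation. ✓
  Risky: high deductible gives 34 − 73 = -39; low deductible gives 115 − 0 = 115. Would deviate. ✗
Neither assignment is incentive-compatible.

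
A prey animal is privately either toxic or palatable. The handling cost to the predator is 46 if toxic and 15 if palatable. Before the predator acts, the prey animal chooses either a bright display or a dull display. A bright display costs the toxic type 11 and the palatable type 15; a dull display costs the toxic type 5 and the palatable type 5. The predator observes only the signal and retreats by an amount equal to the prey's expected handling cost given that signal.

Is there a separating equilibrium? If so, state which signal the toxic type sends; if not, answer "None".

None

Try toxic → bright display, palatable → dull display:
  If types separate, bright display earns payment 46 and dull display earns 15.
  Toxic: bright display gives 46 − 11 = 35; dull display gives 15 − 5 = 10. No deviation. ✓
  Palatable: dull display gives 15 − 5 = 10; bright display gives 46 − 15 = 31. Would deviate. ✗
Try toxic → dull display, palatable → bright display:
  If types separate, dull display earns payment 46 and bright display earns 15.
  Toxic: dull display gives 46 − 5 = 41; bright display gives 15 − 11 = 4. No deviation. ✓
  Palatable: bright display gives 15 − 15 = 0; dull display gives 46 − 5 = 41. Would deviate. ✗
Neither assignment is incentive-compatible.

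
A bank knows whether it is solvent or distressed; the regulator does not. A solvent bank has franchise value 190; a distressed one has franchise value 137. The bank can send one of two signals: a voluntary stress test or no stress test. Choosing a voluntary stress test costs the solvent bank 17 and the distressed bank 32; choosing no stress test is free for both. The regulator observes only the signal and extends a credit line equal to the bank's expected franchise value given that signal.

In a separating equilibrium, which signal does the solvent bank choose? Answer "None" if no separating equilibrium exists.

Try solvent → stress test, distressed → no stress test:
  If types separate, stress test earns payment 190 and no stress test earns 137.
  Solvent: stress test gives 190 − 17 = 173; no stress test gives 137 − 0 = 137. No deviation. ✓
  Distressed: no stress test gives 137 − 0 = 137; stress test gives 190 − 32 = 158. Would deviate. ✗
Try solvent → no stress test, distressed → stress test:
  If types separate, no stress test earns payment 190 and stress test earns 137.
  Solvent: no stress test gives 190 − 0 = 190; stress test gives 137 − 17 = 120. No deviation. ✓
  Distressed: stress test gives 137 − 32 = 105; no stress test gives 190 − 0 = 190. Would deviate. ✗
Neither assignment is incentive-compatible.

None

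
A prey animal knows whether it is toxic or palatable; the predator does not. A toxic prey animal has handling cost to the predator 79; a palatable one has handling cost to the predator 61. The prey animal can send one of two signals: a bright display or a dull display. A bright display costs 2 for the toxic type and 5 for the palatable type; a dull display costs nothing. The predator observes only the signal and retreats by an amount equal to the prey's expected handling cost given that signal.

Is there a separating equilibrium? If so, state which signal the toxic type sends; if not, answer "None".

Try toxic → bright display, palatable → dull display:
  If types separate, bright display earns payment 79 and dull display earns 61.
  Toxic: bright display gives 79 − 2 = 77; dull display gives 61 − 0 = 61. No deviation. ✓
  Palatable: dull display gives 61 − 0 = 61; bright display gives 79 − 5 = 74. Would deviate. ✗
Try toxic → dull display, palatable → bright display:
  If types separate, dull display earns payment 79 and bright display earns 61.
  Toxic: dull display gives 79 − 0 = 79; bright display gives 61 − 2 = 59. No deviation. ✓
  Palatable: bright display gives 61 − 5 = 56; dull display gives 79 − 0 = 79. Would deviate. ✗
Neither assignment is incentive-compatible.

None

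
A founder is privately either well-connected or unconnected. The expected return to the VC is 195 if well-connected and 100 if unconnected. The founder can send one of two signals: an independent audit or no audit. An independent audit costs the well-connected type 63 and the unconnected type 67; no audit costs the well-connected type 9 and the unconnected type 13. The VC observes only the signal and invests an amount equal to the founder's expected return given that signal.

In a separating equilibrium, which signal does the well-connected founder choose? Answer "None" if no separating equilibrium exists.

None

Try well-connected → audit, unconnected → no audit:
  Under separation the VC infers type exactly: audit → well-connected (pays 195), no audit → unconnected (pays 100).
  Well-connected: audit gives 195 − 63 = 132; no audit gives 100 − 9 = 91. No deviation. ✓
  Unconnected: no audit gives 100 − 13 = 87; audit gives 195 − 67 = 128. Would deviate. ✗
Try well-connected → no audit, unconnected → audit:
  Under separation the VC infers type exactly: no audit → well-connected (pays 195), audit → unconnected (pays 100).
  Well-connected: no audit gives 195 − 9 = 186; audit gives 100 − 63 = 37. No deviation. ✓
  Unconnected: audit gives 100 − 67 = 33; no audit gives 195 − 13 = 182. Would deviate. ✗
Neither assignment is incentive-compatible.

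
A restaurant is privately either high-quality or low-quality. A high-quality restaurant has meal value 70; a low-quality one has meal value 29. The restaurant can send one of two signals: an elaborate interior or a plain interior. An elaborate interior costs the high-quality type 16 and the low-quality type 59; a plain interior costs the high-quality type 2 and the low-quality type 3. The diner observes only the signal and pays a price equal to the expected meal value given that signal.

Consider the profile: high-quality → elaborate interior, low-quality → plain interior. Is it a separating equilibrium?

Under separation the diner infers type exactly: elaborate interior → high-quality (pays 70), plain interior → low-quality (pays 29).
High-quality: elaborate interior gives 70 − 16 = 54; plain interior gives 29 − 2 = 27. No deviation. ✓
Low-quality: plain interior gives 29 − 3 = 26; elaborate interior gives 70 − 59 = 11. No deviation. ✓
Neither type gains from mimicking the other.

Yes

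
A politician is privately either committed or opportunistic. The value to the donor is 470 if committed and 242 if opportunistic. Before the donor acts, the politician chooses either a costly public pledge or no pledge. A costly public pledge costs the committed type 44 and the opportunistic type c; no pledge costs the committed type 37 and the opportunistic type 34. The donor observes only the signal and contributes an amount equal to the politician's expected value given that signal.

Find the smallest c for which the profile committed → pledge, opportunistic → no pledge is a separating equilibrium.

Under separation: pledge → committed (pays 470); no pledge → opportunistic (pays 242).
Committed: 470 − 44 = 426 ≥ 242 − 37 = 205. Holds regardless of c. ✓
Opportunistic: 242 − 34 ≥ 470 − c, so c ≥ 470 − 208 = 262.

262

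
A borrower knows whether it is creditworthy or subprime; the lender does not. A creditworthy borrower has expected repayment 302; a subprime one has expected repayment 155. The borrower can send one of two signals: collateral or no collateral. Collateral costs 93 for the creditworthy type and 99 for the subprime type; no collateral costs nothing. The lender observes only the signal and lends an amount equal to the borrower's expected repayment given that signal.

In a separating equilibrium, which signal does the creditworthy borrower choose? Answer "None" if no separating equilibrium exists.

None

Try creditworthy → collateral, subprime → no collateral:
  Under separation the lender infers type exactly: collateral → creditworthy (pays 302), no collateral → subprime (pays 155).
  Creditworthy: collateral gives 302 − 93 = 209; no collateral gives 155 − 0 = 155. No deviation. ✓
  Subprime: no collateral gives 155 − 0 = 155; collateral gives 302 − 99 = 203. Would deviate. ✗
Try creditworthy → no collateral, subprime → collateral:
  Under separation the lender infers type exactly: no collateral → creditworthy (pays 302), collateral → subprime (pays 155).
  Creditworthy: no collateral gives 302 − 0 = 302; collateral gives 155 − 93 = 62. No deviation. ✓
  Subprime: collateral gives 155 − 99 = 56; no collateral gives 302 − 0 = 302. Would deviate. ✗
Neither assignment is incentive-compatible.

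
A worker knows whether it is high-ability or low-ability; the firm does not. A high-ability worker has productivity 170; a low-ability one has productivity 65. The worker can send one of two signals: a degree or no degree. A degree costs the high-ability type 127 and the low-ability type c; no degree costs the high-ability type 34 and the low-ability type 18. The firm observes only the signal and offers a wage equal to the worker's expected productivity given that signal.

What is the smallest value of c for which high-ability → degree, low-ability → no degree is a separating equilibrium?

Under separation: degree → high-ability (pays 170); no degree → low-ability (pays 65).
High-ability: 170 − 127 = 43 ≥ 65 − 34 = 31. Holds regardless of c. ✓
Low-ability: 65 − 18 ≥ 170 − c, so c ≥ 170 − 47 = 123.

123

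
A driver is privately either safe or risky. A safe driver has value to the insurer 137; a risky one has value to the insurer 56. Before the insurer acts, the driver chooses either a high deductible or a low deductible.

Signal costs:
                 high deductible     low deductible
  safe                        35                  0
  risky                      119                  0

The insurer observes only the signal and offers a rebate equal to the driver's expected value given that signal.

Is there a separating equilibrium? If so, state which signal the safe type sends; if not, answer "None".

high deductible

Try safe → high deductible, risky → low deductible:
  If types separate, high deductible earns payment 137 and low deductible earns 56.
  Safe: high deductible gives 137 − 35 = 102; low deductible gives 56 − 0 = 56. No deviation. ✓
  Risky: low deductible gives 56 − 0 = 56; high deductible gives 137 − 119 = 18. No deviation. ✓
Both hold — the safe type sends high deductible.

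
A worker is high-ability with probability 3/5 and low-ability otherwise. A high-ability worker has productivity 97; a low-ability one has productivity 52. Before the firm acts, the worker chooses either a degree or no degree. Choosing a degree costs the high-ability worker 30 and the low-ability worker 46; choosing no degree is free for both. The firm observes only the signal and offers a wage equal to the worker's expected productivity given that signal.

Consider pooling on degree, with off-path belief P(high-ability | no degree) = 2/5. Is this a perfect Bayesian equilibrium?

No

On the equilibrium path (degree) the firm holds the prior 3/5 and pays 3/5·97 + 2/5·52 = 79. Off-path (no degree) belief 2/5 gives 2/5·97 + 3/5·52 = 70.
High-ability: degree gives 79 − 30 = 49; no degree gives 70 − 0 = 70. Deviates. ✗
Low-ability: degree gives 79 − 46 = 33; no degree gives 70 − 0 = 70. Deviates. ✗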